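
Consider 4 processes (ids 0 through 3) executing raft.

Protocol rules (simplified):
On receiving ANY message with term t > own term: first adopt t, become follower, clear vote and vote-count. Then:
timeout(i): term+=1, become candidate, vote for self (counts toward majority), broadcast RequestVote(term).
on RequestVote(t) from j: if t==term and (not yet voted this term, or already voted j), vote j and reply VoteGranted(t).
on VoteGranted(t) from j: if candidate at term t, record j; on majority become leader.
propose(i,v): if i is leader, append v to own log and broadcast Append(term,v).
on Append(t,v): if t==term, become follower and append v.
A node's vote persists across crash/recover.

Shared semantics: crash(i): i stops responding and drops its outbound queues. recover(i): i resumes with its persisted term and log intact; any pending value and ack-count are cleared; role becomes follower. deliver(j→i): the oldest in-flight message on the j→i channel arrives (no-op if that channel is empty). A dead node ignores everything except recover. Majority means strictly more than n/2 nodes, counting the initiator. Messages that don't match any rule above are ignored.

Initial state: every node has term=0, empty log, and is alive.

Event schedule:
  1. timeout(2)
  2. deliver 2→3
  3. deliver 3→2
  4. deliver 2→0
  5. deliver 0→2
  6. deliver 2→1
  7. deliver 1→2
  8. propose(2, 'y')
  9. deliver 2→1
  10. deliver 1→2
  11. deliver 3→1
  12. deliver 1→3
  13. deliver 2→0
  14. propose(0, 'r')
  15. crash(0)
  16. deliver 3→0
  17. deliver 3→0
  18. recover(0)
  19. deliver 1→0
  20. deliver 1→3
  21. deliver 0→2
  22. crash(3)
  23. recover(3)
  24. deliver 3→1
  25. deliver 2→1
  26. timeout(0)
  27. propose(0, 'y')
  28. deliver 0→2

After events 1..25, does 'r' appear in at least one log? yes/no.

1. timeout(2):  <2:cand t1 ->
2. deliver 2→3:  <3:foll t1 ->
3. deliver 3→2:  nop
4. deliver 2→0:  <0:foll t1 ->
5. deliver 0→2:  <2:lead t1 ->
6. deliver 2→1:  <1:foll t1 ->
7. deliver 1→2:  nop
8. propose(2,'y'):  <2:lead t1 y>
9. deliver 2→1:  <1:foll t1 y>
10. deliver 1→2:  nop
11. deliver 3→1:  nop
12. deliver 1→3:  nop
13. deliver 2→0:  <0:foll t1 y>
14. propose(0,'r'):  nop
15. crash(0):  <0:✗foll t1 y>
16. deliver 3→0:  nop
17. deliver 3→0:  nop
18. recover(0):  <0:foll t1 y>
19. deliver 1→0:  nop
20. deliver 1→3:  nop
21. deliver 0→2:  nop
22. crash(3):  <3:✗foll t1 ->
23. recover(3):  <3:foll t1 ->
24. deliver 3→1:  nop
25. deliver 2→1:  nop

no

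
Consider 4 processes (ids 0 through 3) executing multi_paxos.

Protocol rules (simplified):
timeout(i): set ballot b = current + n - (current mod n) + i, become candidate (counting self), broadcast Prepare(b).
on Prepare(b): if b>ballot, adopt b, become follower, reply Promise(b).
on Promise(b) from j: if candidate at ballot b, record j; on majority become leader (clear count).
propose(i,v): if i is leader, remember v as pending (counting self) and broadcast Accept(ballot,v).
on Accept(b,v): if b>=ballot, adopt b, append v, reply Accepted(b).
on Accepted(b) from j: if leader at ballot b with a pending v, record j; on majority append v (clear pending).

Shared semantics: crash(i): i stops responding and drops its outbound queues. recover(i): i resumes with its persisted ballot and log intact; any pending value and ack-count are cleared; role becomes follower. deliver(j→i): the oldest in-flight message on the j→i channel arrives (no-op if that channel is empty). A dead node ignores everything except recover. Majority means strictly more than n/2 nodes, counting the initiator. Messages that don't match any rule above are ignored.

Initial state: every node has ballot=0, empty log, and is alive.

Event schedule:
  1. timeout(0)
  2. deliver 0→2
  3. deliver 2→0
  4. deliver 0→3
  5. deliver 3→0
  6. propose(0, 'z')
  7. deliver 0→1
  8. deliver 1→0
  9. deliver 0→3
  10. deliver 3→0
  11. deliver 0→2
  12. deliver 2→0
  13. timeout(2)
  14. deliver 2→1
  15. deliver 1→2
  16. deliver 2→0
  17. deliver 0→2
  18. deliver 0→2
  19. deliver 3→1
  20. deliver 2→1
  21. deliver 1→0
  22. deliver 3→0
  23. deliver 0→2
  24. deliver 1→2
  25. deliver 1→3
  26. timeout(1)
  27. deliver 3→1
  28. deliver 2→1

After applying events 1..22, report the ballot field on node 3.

step 1 timeout(0): 0={cand,b=4,log=-}
step 2 deliver 0→2: 2={foll,b=4,log=-}
step 3 deliver 2→0: —
step 4 deliver 0→3: 3={foll,b=4,log=-}
step 5 deliver 3→0: 0={lead,b=4,log=-}
step 6 propose(0,'z'): —
step 7 deliver 0→1: 1={foll,b=4,log=-}
step 8 deliver 1→0: —
step 9 deliver 0→3: 3={foll,b=4,log=z}
step 10 deliver 3→0: —
step 11 deliver 0→2: 2={foll,b=4,log=z}
step 12 deliver 2→0: 0={lead,b=4,log=z}
step 13 timeout(2): 2={cand,b=10,log=z}
step 14 deliver 2→1: 1={foll,b=10,log=-}
step 15 deliver 1→2: —
step 16 deliver 2→0: 0={foll,b=10,log=z}
step 17 deliver 0→2: 2={lead,b=10,log=z}
step 18 deliver 0→2: —
step 19 deliver 3→1: —
step 20 deliver 2→1: —
step 21 deliver 1→0: —
step 22 deliver 3→0: —

4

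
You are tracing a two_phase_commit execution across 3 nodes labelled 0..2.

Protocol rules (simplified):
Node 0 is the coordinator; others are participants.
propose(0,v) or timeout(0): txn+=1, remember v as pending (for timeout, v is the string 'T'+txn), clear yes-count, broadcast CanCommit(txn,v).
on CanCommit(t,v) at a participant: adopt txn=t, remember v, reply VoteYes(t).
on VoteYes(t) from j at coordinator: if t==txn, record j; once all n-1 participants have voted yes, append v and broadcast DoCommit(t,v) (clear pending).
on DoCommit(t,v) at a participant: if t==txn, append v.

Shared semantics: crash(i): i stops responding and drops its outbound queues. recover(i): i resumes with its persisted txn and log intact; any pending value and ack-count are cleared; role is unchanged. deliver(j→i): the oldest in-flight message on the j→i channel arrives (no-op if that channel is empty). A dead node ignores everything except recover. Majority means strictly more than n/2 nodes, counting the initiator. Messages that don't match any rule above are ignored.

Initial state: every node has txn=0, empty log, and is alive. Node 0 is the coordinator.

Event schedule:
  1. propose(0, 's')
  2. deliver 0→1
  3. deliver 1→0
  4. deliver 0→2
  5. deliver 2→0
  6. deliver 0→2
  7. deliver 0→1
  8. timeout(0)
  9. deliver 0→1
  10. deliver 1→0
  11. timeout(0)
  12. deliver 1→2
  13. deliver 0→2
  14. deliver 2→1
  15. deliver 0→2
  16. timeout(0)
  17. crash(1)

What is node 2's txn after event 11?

[1] propose(0,'s') → N0(coor t1 [-])
[2] deliver 0→1 → N1(part t1 [-])
[3] deliver 1→0 → ∅
[4] deliver 0→2 → N2(part t1 [-])
[5] deliver 2→0 → N0(coor t1 [s])
[6] deliver 0→2 → N2(part t1 [s])
[7] deliver 0→1 → N1(part t1 [s])
[8] timeout(0) → N0(coor t2 [s])
[9] deliver 0→1 → N1(part t2 [s])
[10] deliver 1→0 → ∅
[11] timeout(0) → N0(coor t3 [s])

1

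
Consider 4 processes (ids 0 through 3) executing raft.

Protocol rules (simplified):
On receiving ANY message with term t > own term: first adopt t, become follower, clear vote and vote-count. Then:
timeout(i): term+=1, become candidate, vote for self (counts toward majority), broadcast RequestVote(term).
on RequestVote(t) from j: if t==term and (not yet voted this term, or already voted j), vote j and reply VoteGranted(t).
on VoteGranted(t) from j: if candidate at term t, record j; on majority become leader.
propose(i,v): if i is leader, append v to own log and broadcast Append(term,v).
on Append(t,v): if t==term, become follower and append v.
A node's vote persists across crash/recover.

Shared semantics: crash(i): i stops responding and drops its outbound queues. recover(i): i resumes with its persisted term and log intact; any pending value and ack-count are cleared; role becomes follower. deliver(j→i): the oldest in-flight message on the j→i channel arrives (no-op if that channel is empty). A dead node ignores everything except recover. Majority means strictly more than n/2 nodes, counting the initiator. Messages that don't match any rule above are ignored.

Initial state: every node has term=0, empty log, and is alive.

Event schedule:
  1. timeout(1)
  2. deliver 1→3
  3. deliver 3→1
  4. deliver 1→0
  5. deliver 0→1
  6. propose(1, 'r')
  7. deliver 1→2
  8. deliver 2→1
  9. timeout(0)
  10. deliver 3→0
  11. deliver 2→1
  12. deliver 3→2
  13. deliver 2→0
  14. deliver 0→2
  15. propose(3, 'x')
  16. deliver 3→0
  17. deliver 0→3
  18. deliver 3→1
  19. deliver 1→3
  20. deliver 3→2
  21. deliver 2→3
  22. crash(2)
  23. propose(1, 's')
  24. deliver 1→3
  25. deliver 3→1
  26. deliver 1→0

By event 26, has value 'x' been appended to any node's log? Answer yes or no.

step 1 timeout(1): 1={cand,t=1,log=-}
step 2 deliver 1→3: 3={foll,t=1,log=-}
step 3 deliver 3→1: —
step 4 deliver 1→0: 0={foll,t=1,log=-}
step 5 deliver 0→1: 1={lead,t=1,log=-}
step 6 propose(1,'r'): 1={lead,t=1,log=r}
step 7 deliver 1→2: 2={foll,t=1,log=-}
step 8 deliver 2→1: —
step 9 timeout(0): 0={cand,t=2,log=-}
step 10 deliver 3→0: —
step 11 deliver 2→1: —
step 12 deliver 3→2: —
step 13 deliver 2→0: —
step 14 deliver 0→2: 2={foll,t=2,log=-}
step 15 propose(3,'x'): —
step 16 deliver 3→0: —
step 17 deliver 0→3: 3={foll,t=2,log=-}
step 18 deliver 3→1: —
step 19 deliver 1→3: —
step 20 deliver 3→2: —
step 21 deliver 2→3: —
step 22 crash(2): 2={✗foll,t=2,log=-}
step 23 propose(1,'s'): 1={lead,t=1,log=r,s}
step 24 deliver 1→3: —
step 25 deliver 3→1: —
step 26 deliver 1→0: —

no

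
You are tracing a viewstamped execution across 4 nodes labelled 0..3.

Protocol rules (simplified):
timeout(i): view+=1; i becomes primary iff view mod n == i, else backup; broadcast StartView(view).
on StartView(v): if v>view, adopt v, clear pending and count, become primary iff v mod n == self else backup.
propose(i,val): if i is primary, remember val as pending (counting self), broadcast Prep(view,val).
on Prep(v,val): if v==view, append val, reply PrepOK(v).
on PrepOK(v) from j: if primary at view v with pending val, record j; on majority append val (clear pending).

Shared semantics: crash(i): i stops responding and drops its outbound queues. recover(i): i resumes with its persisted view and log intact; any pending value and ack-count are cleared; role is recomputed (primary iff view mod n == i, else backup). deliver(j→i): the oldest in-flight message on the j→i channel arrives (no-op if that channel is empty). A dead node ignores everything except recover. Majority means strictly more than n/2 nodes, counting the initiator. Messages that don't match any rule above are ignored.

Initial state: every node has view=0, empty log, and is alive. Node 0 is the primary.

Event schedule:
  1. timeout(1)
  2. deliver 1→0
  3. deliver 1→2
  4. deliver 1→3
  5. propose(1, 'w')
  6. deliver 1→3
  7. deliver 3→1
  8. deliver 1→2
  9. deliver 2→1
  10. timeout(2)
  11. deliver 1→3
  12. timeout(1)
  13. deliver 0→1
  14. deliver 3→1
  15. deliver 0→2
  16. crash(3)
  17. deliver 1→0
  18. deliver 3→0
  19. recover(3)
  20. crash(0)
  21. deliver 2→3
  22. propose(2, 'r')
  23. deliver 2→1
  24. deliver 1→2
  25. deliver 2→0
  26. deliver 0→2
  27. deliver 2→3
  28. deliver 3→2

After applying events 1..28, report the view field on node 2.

2

[1] timeout(1) → N1(prim v1 [-])
[2] deliver 1→0 → N0(back v1 [-])
[3] deliver 1→2 → N2(back v1 [-])
[4] deliver 1→3 → N3(back v1 [-])
[5] propose(1,'w') → ∅
[6] deliver 1→3 → N3(back v1 [w])
[7] deliver 3→1 → ∅
[8] deliver 1→2 → N2(back v1 [w])
[9] deliver 2→1 → N1(prim v1 [w])
[10] timeout(2) → N2(prim v2 [w])
[11] deliver 1→3 → ∅
[12] timeout(1) → N1(back v2 [w])
[13] deliver 0→1 → ∅
[14] deliver 3→1 → ∅
[15] deliver 0→2 → ∅
[16] crash(3) → N3(✗back v1 [w])
[17] deliver 1→0 → N0(back v1 [w])
[18] deliver 3→0 → ∅
[19] recover(3) → N3(back v1 [w])
[20] crash(0) → N0(✗back v1 [w])
[21] deliver 2→3 → N3(back v2 [w])
[22] propose(2,'r') → ∅
[23] deliver 2→1 → ∅
[24] deliver 1→2 → ∅
[25] deliver 2→0 → ∅
[26] deliver 0→2 → ∅
[27] deliver 2→3 → N3(back v2 [w,r])
[28] deliver 3→2 → ∅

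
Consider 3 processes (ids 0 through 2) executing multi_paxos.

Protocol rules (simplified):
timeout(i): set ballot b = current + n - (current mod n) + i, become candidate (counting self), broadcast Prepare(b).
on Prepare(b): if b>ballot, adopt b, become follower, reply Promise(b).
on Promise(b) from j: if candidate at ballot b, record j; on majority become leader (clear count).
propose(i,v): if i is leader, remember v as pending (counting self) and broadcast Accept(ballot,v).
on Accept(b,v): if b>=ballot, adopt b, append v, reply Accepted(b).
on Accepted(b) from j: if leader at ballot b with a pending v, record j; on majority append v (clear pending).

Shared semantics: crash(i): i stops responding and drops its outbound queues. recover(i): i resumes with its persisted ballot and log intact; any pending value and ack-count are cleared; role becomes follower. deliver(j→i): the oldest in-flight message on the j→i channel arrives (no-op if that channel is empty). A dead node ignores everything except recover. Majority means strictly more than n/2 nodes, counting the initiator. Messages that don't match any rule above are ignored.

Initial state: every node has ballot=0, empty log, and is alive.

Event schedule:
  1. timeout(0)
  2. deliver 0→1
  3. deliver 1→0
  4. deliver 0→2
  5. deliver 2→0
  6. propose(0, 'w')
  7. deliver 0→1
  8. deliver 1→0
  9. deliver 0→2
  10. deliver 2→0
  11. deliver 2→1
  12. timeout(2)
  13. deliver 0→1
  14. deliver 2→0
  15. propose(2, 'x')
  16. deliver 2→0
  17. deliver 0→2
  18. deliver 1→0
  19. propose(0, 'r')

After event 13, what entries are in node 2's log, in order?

w

step 1 timeout(0): 0={cand,b=3,log=-}
step 2 deliver 0→1: 1={foll,b=3,log=-}
step 3 deliver 1→0: 0={lead,b=3,log=-}
step 4 deliver 0→2: 2={foll,b=3,log=-}
step 5 deliver 2→0: —
step 6 propose(0,'w'): —
step 7 deliver 0→1: 1={foll,b=3,log=w}
step 8 deliver 1→0: 0={lead,b=3,log=w}
step 9 deliver 0→2: 2={foll,b=3,log=w}
step 10 deliver 2→0: —
step 11 deliver 2→1: —
step 12 timeout(2): 2={cand,b=8,log=w}
step 13 deliver 0→1: —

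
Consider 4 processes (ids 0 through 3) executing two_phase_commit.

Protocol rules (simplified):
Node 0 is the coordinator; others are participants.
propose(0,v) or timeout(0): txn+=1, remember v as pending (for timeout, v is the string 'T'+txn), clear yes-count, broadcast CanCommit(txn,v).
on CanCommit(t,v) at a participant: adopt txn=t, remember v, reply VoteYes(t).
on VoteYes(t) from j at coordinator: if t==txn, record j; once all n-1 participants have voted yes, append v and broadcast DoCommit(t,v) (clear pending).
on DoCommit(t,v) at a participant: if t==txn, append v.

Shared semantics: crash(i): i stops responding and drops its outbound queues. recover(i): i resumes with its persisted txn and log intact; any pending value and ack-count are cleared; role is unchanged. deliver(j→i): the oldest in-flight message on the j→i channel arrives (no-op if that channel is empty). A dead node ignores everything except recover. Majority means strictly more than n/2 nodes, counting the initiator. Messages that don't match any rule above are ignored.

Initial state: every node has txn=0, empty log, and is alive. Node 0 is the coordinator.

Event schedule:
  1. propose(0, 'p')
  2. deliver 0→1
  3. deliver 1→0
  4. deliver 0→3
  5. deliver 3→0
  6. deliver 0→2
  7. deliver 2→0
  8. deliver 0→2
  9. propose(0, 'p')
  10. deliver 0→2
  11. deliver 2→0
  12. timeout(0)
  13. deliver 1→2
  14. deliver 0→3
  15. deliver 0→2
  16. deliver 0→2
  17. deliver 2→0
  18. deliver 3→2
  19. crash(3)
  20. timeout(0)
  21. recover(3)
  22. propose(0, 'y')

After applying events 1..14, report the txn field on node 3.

1

[1] propose(0,'p') → N0(coor t1 [-])
[2] deliver 0→1 → N1(part t1 [-])
[3] deliver 1→0 → ∅
[4] deliver 0→3 → N3(part t1 [-])
[5] deliver 3→0 → ∅
[6] deliver 0→2 → N2(part t1 [-])
[7] deliver 2→0 → N0(coor t1 [p])
[8] deliver 0→2 → N2(part t1 [p])
[9] propose(0,'p') → N0(coor t2 [p])
[10] deliver 0→2 → N2(part t2 [p])
[11] deliver 2→0 → ∅
[12] timeout(0) → N0(coor t3 [p])
[13] deliver 1→2 → ∅
[14] deliver 0→3 → N3(part t1 [p])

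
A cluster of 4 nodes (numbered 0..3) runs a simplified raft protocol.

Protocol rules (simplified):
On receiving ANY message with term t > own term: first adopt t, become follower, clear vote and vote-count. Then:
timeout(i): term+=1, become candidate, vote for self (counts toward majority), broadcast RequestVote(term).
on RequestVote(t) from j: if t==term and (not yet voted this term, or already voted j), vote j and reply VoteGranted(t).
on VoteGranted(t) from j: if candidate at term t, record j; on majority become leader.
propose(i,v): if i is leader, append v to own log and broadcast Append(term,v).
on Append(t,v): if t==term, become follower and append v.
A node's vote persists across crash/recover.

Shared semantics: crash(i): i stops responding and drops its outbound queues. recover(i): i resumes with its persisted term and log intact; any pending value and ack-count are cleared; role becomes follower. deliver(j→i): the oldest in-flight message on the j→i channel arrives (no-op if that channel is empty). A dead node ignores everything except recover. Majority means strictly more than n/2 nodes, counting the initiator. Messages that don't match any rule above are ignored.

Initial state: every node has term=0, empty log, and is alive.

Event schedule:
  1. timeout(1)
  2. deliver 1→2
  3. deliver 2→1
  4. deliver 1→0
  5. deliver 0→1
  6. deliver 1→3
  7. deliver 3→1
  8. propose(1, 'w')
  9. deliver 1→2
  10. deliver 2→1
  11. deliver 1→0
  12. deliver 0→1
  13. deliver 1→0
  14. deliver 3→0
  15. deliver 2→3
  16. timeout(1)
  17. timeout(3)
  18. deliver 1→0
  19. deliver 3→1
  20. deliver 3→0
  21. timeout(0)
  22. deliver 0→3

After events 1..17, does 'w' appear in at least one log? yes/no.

yes

step 1 timeout(1): 1={cand,t=1,log=-}
step 2 deliver 1→2: 2={foll,t=1,log=-}
step 3 deliver 2→1: —
step 4 deliver 1→0: 0={foll,t=1,log=-}
step 5 deliver 0→1: 1={lead,t=1,log=-}
step 6 deliver 1→3: 3={foll,t=1,log=-}
step 7 deliver 3→1: —
step 8 propose(1,'w'): 1={lead,t=1,log=w}
step 9 deliver 1→2: 2={foll,t=1,log=w}
step 10 deliver 2→1: —
step 11 deliver 1→0: 0={foll,t=1,log=w}
step 12 deliver 0→1: —
step 13 deliver 1→0: —
step 14 deliver 3→0: —
step 15 deliver 2→3: —
step 16 timeout(1): 1={cand,t=2,log=w}
step 17 timeout(3): 3={cand,t=2,log=-}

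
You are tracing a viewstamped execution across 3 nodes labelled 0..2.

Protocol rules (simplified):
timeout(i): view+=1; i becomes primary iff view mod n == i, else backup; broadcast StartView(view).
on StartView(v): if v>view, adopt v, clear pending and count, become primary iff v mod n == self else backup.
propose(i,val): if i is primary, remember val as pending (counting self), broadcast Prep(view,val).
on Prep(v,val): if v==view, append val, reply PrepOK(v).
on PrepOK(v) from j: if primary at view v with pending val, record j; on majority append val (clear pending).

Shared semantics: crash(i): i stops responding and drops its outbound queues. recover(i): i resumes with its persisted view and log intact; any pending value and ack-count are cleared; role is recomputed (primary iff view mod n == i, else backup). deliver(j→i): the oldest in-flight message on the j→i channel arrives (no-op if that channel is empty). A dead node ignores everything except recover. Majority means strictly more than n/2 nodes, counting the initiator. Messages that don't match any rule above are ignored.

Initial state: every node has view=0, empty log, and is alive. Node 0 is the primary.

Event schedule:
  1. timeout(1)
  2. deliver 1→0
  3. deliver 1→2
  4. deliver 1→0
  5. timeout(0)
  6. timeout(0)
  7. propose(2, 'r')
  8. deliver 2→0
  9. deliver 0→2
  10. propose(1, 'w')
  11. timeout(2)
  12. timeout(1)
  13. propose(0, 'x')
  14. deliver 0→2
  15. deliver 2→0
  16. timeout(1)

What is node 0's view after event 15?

3

[1] timeout(1) → N1(prim v1 [-])
[2] deliver 1→0 → N0(back v1 [-])
[3] deliver 1→2 → N2(back v1 [-])
[4] deliver 1→0 → ∅
[5] timeout(0) → N0(back v2 [-])
[6] timeout(0) → N0(prim v3 [-])
[7] propose(2,'r') → ∅
[8] deliver 2→0 → ∅
[9] deliver 0→2 → N2(prim v2 [-])
[10] propose(1,'w') → ∅
[11] timeout(2) → N2(back v3 [-])
[12] timeout(1) → N1(back v2 [-])
[13] propose(0,'x') → ∅
[14] deliver 0→2 → ∅
[15] deliver 2→0 → ∅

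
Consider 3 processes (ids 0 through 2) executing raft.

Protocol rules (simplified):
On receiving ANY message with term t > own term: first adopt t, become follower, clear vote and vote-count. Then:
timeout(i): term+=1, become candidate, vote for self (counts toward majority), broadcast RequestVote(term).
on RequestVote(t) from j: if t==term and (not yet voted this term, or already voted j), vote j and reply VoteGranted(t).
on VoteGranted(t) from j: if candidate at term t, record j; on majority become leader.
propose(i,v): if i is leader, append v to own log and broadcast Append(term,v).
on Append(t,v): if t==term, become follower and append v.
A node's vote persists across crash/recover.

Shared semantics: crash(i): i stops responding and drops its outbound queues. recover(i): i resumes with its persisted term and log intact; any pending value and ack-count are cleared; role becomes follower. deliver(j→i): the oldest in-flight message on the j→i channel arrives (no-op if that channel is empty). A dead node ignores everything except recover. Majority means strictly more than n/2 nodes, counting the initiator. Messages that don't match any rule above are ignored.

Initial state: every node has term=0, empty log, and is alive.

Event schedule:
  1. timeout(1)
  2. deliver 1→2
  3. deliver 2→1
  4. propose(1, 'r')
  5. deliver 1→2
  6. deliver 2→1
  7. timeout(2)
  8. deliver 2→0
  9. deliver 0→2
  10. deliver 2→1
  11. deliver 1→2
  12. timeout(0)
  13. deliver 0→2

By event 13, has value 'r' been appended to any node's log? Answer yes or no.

yes

after 1 — timeout(1): n1:cand/t1/[-]
after 2 — deliver 1→2: n2:foll/t1/[-]
after 3 — deliver 2→1: n1:lead/t1/[-]
after 4 — propose(1,'r'): n1:lead/t1/[r]
after 5 — deliver 1→2: n2:foll/t1/[r]
after 6 — deliver 2→1: ·
after 7 — timeout(2): n2:cand/t2/[r]
after 8 — deliver 2→0: n0:foll/t2/[-]
after 9 — deliver 0→2: n2:lead/t2/[r]
after 10 — deliver 2→1: n1:foll/t2/[r]
after 11 — deliver 1→2: ·
after 12 — timeout(0): n0:cand/t3/[-]
after 13 — deliver 0→2: n2:foll/t3/[r]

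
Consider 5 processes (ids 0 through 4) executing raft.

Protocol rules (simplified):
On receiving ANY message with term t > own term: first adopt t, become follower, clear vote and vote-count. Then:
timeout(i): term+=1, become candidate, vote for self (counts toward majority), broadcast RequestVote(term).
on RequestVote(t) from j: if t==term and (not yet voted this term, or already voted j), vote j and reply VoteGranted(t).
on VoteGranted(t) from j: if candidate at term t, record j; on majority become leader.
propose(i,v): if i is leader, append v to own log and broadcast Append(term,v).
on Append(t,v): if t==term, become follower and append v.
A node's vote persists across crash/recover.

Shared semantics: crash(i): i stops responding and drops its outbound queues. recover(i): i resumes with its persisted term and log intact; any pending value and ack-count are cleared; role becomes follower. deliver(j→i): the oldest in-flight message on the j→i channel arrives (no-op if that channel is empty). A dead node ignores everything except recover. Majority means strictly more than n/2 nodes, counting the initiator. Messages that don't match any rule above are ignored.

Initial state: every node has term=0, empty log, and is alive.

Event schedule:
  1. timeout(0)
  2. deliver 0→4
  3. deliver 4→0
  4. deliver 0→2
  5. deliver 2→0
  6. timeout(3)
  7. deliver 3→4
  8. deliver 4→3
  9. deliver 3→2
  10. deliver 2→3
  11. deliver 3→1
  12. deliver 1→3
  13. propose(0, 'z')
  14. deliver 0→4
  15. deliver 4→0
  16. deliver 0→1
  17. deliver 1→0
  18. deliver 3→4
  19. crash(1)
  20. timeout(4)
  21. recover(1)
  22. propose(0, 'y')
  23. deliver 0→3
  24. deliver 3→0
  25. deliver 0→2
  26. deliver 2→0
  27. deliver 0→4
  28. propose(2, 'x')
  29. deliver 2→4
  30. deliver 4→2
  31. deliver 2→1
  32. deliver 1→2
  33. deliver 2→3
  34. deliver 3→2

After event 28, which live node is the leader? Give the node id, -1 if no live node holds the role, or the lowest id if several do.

0

after 1 — timeout(0): n0:cand/t1/[-]
after 2 — deliver 0→4: n4:foll/t1/[-]
after 3 — deliver 4→0: ·
after 4 — deliver 0→2: n2:foll/t1/[-]
after 5 — deliver 2→0: n0:lead/t1/[-]
after 6 — timeout(3): n3:cand/t1/[-]
after 7 — deliver 3→4: ·
after 8 — deliver 4→3: ·
after 9 — deliver 3→2: ·
after 10 — deliver 2→3: ·
after 11 — deliver 3→1: n1:foll/t1/[-]
after 12 — deliver 1→3: ·
after 13 — propose(0,'z'): n0:lead/t1/[z]
after 14 — deliver 0→4: n4:foll/t1/[z]
after 15 — deliver 4→0: ·
after 16 — deliver 0→1: ·
after 17 — deliver 1→0: ·
after 18 — deliver 3→4: ·
after 19 — crash(1): n1:✗foll/t1/[-]
after 20 — timeout(4): n4:cand/t2/[z]
after 21 — recover(1): n1:foll/t1/[-]
after 22 — propose(0,'y'): n0:lead/t1/[z,y]
after 23 — deliver 0→3: ·
after 24 — deliver 3→0: ·
after 25 — deliver 0→2: n2:foll/t1/[z]
after 26 — deliver 2→0: ·
after 27 — deliver 0→4: ·
after 28 — propose(2,'x'): ·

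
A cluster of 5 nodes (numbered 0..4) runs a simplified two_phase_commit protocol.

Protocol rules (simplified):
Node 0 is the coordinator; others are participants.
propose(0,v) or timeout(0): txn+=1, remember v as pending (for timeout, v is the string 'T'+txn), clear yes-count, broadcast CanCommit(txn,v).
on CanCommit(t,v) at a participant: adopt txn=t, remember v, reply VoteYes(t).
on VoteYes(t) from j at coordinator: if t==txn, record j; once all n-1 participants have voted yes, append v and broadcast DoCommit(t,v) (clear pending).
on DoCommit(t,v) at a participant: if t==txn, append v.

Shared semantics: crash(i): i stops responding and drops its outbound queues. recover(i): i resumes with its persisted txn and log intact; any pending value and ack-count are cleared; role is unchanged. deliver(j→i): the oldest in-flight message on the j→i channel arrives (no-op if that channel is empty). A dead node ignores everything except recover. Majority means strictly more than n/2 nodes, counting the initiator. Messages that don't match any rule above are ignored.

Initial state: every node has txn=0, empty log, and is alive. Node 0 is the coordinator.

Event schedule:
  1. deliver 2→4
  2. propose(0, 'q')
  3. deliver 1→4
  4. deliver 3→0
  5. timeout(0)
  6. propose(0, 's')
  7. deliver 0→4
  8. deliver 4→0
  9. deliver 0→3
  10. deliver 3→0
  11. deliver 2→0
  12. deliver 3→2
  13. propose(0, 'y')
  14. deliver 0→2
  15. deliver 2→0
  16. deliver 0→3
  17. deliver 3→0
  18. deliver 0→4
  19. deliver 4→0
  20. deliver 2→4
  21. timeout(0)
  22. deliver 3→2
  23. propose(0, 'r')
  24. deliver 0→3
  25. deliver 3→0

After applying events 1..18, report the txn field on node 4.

step 1 deliver 2→4: —
step 2 propose(0,'q'): 0={coor,t=1,log=-}
step 3 deliver 1→4: —
step 4 deliver 3→0: —
step 5 timeout(0): 0={coor,t=2,log=-}
step 6 propose(0,'s'): 0={coor,t=3,log=-}
step 7 deliver 0→4: 4={part,t=1,log=-}
step 8 deliver 4→0: —
step 9 deliver 0→3: 3={part,t=1,log=-}
step 10 deliver 3→0: —
step 11 deliver 2→0: —
step 12 deliver 3→2: —
step 13 propose(0,'y'): 0={coor,t=4,log=-}
step 14 deliver 0→2: 2={part,t=1,log=-}
step 15 deliver 2→0: —
step 16 deliver 0→3: 3={part,t=2,log=-}
step 17 deliver 3→0: —
step 18 deliver 0→4: 4={part,t=2,log=-}

2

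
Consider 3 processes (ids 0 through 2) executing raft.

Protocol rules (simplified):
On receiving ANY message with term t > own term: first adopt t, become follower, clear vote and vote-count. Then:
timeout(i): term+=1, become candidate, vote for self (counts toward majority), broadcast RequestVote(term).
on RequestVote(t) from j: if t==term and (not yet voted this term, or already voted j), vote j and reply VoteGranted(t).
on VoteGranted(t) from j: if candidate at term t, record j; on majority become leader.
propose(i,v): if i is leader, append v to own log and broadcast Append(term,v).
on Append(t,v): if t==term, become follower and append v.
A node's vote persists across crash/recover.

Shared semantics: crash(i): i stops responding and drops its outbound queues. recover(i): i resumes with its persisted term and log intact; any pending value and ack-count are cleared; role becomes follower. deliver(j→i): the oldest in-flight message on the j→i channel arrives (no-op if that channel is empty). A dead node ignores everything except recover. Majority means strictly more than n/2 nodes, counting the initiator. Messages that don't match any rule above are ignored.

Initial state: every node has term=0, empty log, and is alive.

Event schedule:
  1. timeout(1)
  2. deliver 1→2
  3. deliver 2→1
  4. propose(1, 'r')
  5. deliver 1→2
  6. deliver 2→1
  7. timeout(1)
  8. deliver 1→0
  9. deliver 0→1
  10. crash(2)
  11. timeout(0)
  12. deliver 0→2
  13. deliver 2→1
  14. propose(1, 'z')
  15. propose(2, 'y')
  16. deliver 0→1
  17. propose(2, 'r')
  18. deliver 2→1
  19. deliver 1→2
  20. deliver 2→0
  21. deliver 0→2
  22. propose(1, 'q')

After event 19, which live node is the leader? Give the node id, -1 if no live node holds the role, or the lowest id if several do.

-1

[1] timeout(1) → N1(cand t1 [-])
[2] deliver 1→2 → N2(foll t1 [-])
[3] deliver 2→1 → N1(lead t1 [-])
[4] propose(1,'r') → N1(lead t1 [r])
[5] deliver 1→2 → N2(foll t1 [r])
[6] deliver 2→1 → ∅
[7] timeout(1) → N1(cand t2 [r])
[8] deliver 1→0 → N0(foll t1 [-])
[9] deliver 0→1 → ∅
[10] crash(2) → N2(✗foll t1 [r])
[11] timeout(0) → N0(cand t2 [-])
[12] deliver 0→2 → ∅
[13] deliver 2→1 → ∅
[14] propose(1,'z') → ∅
[15] propose(2,'y') → ∅
[16] deliver 0→1 → ∅
[17] propose(2,'r') → ∅
[18] deliver 2→1 → ∅
[19] deliver 1→2 → ∅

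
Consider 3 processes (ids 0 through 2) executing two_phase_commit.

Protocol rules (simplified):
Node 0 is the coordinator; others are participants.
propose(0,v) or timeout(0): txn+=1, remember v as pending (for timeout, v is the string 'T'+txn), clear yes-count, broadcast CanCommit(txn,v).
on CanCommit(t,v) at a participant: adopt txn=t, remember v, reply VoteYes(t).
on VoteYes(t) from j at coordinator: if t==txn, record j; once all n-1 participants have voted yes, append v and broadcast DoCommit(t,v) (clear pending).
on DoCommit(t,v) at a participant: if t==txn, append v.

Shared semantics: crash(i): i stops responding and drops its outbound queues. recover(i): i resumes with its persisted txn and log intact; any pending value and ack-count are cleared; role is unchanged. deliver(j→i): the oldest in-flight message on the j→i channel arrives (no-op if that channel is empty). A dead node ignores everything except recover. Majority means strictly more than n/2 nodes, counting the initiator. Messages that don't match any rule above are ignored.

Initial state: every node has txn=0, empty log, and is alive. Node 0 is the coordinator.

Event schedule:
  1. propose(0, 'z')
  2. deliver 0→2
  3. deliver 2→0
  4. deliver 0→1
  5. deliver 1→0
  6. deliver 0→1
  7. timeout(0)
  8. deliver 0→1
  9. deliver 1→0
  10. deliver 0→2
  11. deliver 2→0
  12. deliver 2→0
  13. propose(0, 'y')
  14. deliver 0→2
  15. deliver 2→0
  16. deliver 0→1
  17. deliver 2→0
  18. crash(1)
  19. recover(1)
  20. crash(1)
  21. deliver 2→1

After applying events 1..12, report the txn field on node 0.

2

after 1 — propose(0,'z'): n0:coor/t1/[-]
after 2 — deliver 0→2: n2:part/t1/[-]
after 3 — deliver 2→0: ·
after 4 — deliver 0→1: n1:part/t1/[-]
after 5 — deliver 1→0: n0:coor/t1/[z]
after 6 — deliver 0→1: n1:part/t1/[z]
after 7 — timeout(0): n0:coor/t2/[z]
after 8 — deliver 0→1: n1:part/t2/[z]
after 9 — deliver 1→0: ·
after 10 — deliver 0→2: n2:part/t1/[z]
after 11 — deliver 2→0: ·
after 12 — deliver 2→0: ·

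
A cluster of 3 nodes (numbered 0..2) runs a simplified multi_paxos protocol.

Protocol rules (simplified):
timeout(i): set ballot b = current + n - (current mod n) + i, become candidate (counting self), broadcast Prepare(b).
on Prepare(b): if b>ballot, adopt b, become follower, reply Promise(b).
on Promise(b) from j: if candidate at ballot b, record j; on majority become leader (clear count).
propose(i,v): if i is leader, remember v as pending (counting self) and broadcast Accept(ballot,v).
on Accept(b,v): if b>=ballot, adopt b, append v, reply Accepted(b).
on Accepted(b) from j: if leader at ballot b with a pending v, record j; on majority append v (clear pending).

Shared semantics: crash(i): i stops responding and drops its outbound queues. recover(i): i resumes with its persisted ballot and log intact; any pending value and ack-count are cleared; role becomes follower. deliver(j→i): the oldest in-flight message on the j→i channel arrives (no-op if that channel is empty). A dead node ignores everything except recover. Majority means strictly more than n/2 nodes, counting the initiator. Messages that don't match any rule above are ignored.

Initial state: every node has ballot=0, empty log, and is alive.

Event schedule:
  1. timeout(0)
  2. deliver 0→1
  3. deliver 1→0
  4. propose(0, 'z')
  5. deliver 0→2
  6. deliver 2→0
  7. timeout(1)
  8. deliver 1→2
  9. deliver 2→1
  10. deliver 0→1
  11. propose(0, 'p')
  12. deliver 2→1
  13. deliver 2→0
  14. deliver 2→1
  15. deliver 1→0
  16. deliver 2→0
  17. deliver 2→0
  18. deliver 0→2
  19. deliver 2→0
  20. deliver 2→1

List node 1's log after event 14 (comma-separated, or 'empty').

empty

1. timeout(0):  <0:cand b3 ->
2. deliver 0→1:  <1:foll b3 ->
3. deliver 1→0:  <0:lead b3 ->
4. propose(0,'z'):  nop
5. deliver 0→2:  <2:foll b3 ->
6. deliver 2→0:  nop
7. timeout(1):  <1:cand b7 ->
8. deliver 1→2:  <2:foll b7 ->
9. deliver 2→1:  <1:lead b7 ->
10. deliver 0→1:  nop
11. propose(0,'p'):  nop
12. deliver 2→1:  nop
13. deliver 2→0:  nop
14. deliver 2→1:  nop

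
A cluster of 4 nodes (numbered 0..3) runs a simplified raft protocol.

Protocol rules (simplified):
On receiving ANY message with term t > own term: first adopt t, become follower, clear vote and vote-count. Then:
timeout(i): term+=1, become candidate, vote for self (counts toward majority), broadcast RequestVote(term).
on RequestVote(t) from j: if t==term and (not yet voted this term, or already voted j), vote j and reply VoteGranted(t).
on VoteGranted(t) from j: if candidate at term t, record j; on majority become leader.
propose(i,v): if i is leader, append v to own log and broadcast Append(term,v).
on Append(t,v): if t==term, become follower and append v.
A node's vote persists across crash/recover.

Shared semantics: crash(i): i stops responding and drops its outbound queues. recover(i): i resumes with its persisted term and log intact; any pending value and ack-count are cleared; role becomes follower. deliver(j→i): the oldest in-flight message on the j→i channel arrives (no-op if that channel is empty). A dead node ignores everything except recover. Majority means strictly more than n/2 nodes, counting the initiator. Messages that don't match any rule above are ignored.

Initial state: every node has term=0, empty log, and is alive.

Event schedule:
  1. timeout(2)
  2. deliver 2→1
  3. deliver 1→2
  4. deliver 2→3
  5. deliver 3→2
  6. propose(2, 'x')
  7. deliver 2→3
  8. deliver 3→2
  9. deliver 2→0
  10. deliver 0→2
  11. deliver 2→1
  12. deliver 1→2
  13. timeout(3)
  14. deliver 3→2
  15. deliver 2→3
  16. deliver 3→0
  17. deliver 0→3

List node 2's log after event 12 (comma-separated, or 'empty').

e1 timeout(2): 2[cand,t=1,-]
e2 deliver 2→1: 1[foll,t=1,-]
e3 deliver 1→2: ·
e4 deliver 2→3: 3[foll,t=1,-]
e5 deliver 3→2: 2[lead,t=1,-]
e6 propose(2,'x'): 2[lead,t=1,x]
e7 deliver 2→3: 3[foll,t=1,x]
e8 deliver 3→2: ·
e9 deliver 2→0: 0[foll,t=1,-]
e10 deliver 0→2: ·
e11 deliver 2→1: 1[foll,t=1,x]
e12 deliver 1→2: ·

x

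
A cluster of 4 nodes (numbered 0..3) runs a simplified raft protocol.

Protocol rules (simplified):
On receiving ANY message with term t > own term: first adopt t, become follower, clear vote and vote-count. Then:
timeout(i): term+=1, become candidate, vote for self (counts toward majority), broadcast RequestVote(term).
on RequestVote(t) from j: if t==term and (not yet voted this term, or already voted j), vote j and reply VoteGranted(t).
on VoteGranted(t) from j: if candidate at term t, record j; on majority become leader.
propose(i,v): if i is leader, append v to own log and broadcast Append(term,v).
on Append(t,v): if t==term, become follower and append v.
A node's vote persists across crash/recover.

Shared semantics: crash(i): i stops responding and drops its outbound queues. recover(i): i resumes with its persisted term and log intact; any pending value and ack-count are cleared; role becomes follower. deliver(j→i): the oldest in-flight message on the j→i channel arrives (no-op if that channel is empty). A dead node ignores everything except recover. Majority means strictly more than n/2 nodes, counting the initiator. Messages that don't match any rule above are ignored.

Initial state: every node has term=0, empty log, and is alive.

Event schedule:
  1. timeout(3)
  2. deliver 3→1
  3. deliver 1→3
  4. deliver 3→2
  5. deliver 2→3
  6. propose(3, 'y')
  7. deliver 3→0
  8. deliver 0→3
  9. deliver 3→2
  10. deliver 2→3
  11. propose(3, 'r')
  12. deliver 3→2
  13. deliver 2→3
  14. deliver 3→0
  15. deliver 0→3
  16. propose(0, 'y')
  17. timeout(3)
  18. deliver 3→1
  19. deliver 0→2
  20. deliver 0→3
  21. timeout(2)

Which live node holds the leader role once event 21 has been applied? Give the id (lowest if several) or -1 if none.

-1

step 1 timeout(3): 3={cand,t=1,log=-}
step 2 deliver 3→1: 1={foll,t=1,log=-}
step 3 deliver 1→3: —
step 4 deliver 3→2: 2={foll,t=1,log=-}
step 5 deliver 2→3: 3={lead,t=1,log=-}
step 6 propose(3,'y'): 3={lead,t=1,log=y}
step 7 deliver 3→0: 0={foll,t=1,log=-}
step 8 deliver 0→3: —
step 9 deliver 3→2: 2={foll,t=1,log=y}
step 10 deliver 2→3: —
step 11 propose(3,'r'): 3={lead,t=1,log=y,r}
step 12 deliver 3→2: 2={foll,t=1,log=y,r}
step 13 deliver 2→3: —
step 14 deliver 3→0: 0={foll,t=1,log=y}
step 15 deliver 0→3: —
step 16 propose(0,'y'): —
step 17 timeout(3): 3={cand,t=2,log=y,r}
step 18 deliver 3→1: 1={foll,t=1,log=y}
step 19 deliver 0→2: —
step 20 deliver 0→3: —
step 21 timeout(2): 2={cand,t=2,log=y,r}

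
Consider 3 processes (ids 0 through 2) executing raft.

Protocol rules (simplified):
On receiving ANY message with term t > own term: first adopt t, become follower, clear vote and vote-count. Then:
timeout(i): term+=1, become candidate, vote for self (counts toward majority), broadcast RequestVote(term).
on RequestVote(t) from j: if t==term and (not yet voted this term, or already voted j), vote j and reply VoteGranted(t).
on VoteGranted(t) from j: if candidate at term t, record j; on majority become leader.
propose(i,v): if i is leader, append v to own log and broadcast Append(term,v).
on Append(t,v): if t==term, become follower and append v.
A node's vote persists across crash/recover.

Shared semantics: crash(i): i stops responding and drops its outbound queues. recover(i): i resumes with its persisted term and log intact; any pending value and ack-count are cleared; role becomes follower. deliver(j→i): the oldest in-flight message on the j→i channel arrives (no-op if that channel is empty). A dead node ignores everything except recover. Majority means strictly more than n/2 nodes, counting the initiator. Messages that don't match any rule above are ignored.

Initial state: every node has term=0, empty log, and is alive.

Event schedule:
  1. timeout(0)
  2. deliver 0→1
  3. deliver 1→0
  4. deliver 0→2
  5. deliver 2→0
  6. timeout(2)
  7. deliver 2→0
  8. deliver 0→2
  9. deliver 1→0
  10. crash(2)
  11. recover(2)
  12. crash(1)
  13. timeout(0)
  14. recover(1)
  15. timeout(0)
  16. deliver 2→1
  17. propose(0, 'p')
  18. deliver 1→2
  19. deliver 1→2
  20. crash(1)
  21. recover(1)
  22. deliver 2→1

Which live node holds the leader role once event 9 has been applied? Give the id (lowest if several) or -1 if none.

[1] timeout(0) → N0(cand t1 [-])
[2] deliver 0→1 → N1(foll t1 [-])
[3] deliver 1→0 → N0(lead t1 [-])
[4] deliver 0→2 → N2(foll t1 [-])
[5] deliver 2→0 → ∅
[6] timeout(2) → N2(cand t2 [-])
[7] deliver 2→0 → N0(foll t2 [-])
[8] deliver 0→2 → N2(lead t2 [-])
[9] deliver 1→0 → ∅

2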